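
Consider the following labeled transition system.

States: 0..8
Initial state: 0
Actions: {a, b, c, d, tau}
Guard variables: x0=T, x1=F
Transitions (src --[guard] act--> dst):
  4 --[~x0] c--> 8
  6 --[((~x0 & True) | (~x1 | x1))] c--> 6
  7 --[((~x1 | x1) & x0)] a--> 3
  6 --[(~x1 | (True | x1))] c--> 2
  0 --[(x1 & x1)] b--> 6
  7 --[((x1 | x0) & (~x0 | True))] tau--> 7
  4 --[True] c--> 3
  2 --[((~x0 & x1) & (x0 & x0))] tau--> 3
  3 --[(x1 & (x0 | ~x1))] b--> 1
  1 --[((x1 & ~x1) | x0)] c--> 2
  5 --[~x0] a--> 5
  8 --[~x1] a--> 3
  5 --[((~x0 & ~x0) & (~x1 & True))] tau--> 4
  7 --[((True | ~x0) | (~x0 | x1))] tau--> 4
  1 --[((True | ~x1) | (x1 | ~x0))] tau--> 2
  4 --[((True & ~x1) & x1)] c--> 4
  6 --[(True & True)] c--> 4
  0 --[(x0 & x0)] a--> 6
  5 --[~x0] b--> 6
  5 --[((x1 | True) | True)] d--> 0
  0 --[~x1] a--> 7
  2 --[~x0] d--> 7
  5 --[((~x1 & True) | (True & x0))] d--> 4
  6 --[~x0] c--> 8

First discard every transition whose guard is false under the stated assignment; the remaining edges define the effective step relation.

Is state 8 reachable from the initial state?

After dropping false guards: 14 live edges.
L0 = {0}
L1 = {6,7}  now seen {0,6,7}
L2 = {2,3,4}  now seen {0,2,3,4,6,7}
Reach set: {0,2,3,4,6,7}

Answer: UNREACHABLE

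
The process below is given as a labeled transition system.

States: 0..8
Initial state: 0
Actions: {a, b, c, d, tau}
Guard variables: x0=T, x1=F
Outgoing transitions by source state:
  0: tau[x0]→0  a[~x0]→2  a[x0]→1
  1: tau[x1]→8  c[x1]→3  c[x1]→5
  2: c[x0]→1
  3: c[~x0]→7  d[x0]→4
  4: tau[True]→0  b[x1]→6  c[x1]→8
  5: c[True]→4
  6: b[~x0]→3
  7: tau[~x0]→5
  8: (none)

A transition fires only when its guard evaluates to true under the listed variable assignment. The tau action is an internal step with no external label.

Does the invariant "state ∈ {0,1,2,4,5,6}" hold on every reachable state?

Answer: INVARIANT HOLDS

Trace:
Safe = {0,1,2,4,5,6}
R = {0,1}
  0: ok
  1: ok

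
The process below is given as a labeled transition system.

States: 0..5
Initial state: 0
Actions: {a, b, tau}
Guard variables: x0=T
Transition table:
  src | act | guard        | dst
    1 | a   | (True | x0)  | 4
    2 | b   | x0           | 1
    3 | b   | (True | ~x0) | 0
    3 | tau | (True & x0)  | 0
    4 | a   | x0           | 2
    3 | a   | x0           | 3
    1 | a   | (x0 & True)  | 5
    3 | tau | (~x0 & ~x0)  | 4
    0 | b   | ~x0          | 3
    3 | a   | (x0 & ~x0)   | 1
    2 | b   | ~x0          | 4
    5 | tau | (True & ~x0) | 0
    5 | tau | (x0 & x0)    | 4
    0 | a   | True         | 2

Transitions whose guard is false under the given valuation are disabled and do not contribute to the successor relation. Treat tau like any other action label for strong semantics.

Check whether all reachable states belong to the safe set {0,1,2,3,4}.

Inv-set: {0,1,2,3,4}
R = {0,1,2,4,5}
  0: ok
  1: ok
  2: ok
  4: ok
  5: VIOLATES
counterexample path to 5: a·b·a

Answer: INVARIANT VIOLATED at state 5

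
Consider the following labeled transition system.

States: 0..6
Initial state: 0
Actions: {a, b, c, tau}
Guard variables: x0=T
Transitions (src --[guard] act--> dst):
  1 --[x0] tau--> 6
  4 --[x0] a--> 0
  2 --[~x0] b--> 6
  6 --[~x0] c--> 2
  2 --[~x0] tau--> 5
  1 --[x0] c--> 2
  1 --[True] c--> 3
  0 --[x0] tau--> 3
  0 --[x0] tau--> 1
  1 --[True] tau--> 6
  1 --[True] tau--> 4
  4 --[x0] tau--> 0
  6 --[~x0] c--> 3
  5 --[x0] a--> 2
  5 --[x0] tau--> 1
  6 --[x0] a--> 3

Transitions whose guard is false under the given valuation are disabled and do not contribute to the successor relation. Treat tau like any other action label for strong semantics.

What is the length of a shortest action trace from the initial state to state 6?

Layered search for 6:
  Layer 0: {0}
  Layer 1: {1,3}
  Layer 2: {2,4,6}
first hit 6 at d=2 via tau·tau

Answer: 2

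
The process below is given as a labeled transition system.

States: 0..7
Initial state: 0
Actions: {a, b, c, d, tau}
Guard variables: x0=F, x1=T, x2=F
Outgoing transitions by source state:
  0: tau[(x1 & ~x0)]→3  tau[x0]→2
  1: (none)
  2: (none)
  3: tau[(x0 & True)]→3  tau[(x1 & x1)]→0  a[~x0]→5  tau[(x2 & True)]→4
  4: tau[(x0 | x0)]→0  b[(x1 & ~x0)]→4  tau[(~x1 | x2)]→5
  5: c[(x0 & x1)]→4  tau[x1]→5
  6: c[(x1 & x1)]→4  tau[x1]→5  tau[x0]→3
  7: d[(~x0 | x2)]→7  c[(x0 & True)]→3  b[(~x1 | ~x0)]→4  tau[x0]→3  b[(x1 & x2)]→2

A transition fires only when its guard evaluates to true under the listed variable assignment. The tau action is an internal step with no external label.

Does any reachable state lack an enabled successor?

Reach set: {0,3,5}
  0: tau→3  [deg 1]
  3: a→5  tau→0  [deg 2]
  5: tau→5  [deg 1]

Answer: DEADLOCK-FREE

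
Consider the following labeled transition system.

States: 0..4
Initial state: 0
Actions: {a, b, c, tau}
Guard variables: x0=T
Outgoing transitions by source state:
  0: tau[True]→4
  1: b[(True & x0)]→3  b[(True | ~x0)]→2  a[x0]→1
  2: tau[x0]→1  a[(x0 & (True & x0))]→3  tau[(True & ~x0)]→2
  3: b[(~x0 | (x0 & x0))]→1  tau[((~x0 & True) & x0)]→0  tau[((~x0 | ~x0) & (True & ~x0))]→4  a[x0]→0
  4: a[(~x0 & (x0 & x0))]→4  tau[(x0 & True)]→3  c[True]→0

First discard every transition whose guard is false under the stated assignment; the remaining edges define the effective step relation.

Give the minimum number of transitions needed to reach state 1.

Answer: 3

Working:
Layered search for 1:
  depth 0: {0}
  depth 1: {4}
  depth 2: {3}
  depth 3: {1}
depth(1)=3, e.g. tau·tau·b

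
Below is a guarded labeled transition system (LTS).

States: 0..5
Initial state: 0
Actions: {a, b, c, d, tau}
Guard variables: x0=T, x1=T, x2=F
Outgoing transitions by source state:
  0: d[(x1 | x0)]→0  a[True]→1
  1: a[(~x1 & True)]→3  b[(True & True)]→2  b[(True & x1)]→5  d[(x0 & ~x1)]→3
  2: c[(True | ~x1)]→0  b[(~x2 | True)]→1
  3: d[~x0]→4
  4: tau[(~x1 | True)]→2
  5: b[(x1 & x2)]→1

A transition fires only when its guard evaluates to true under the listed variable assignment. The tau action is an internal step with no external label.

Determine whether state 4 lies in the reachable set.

Answer: UNREACHABLE

Working:
7 transition(s) survive guard evaluation.
L0 = {0}
L1 = {1}  cumulative {0,1}
L2 = {2,5}  cumulative {0,1,2,5}
Reach set: {0,1,2,5}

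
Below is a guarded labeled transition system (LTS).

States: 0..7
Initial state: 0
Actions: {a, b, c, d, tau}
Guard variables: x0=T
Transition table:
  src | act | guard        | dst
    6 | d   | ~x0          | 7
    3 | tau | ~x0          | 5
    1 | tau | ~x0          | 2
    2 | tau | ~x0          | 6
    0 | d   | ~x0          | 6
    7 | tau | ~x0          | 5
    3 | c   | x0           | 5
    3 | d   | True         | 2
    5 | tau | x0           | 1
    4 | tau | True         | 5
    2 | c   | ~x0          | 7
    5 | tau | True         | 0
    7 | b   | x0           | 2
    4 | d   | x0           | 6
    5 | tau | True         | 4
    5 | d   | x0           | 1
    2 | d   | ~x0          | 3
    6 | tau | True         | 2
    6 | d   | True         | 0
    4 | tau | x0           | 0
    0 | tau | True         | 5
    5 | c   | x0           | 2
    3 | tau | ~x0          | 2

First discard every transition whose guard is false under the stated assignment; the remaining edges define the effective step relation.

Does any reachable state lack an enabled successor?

Answer: DEADLOCK at state 1

Analysis:
Reachable = {0,1,2,4,5,6}
  0: tau→5  [1 out]
  1: ∅  [deadlock]
  2: ∅  [deadlock]
  4: d→6  tau→0  tau→5  [3 out]
  5: c→2  d→1  tau→0  tau→1  tau→4  [5 out]
  6: d→0  tau→2  [2 out]
Path to 1: tau·tau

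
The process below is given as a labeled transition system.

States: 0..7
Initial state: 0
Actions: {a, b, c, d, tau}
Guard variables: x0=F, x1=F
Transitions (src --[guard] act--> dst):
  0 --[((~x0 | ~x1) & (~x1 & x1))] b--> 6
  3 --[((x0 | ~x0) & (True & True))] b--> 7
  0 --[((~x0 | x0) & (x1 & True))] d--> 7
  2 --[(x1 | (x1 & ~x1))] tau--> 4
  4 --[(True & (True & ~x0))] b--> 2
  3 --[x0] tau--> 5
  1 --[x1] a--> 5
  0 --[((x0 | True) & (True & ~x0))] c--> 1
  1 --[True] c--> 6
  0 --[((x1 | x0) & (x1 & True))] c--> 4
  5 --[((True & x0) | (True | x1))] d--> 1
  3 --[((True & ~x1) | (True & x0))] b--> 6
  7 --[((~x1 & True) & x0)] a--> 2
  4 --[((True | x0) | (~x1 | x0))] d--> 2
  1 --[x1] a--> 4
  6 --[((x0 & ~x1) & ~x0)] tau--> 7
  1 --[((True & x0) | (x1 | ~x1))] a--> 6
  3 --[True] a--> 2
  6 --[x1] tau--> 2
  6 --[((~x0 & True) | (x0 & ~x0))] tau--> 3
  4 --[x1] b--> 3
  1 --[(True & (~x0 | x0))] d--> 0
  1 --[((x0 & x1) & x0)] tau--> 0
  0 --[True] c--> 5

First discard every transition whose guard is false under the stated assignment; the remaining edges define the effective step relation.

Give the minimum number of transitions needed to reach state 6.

Breadth-first toward 6:
  depth 0: {0}
  depth 1: {1,5}
  depth 2: {6}
first hit 6 at d=2 via c·a

Answer: 2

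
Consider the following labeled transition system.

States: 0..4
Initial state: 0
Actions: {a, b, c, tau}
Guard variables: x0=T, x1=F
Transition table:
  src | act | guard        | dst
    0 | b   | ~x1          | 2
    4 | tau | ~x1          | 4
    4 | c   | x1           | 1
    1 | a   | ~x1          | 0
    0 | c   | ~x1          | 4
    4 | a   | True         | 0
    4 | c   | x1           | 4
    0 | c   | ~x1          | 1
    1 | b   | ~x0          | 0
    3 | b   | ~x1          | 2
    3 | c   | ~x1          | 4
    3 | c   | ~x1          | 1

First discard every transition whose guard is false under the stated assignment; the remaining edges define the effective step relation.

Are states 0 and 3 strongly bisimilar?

Answer: BISIMILAR

Trace:
Compute ~ classes (split until stable):
  P[0] = {{0,1,2,3,4}}
  P[1] = {{0,3},{1},{2},{4}}
stable after 2 split(s): 4 block(s)
[0]={0,3}  [3]={0,3}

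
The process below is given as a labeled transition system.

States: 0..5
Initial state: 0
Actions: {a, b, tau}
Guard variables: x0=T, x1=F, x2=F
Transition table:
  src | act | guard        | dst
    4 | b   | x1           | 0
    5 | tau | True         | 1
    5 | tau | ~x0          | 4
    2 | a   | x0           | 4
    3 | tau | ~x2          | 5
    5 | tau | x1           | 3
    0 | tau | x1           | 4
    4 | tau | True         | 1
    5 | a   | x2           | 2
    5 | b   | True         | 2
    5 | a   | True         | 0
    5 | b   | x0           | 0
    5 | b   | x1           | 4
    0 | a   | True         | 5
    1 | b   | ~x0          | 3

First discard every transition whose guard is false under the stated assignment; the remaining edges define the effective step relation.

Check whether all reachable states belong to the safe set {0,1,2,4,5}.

Safe = {0,1,2,4,5}
Reach set: {0,1,2,4,5}
  0: safe
  1: safe
  2: safe
  4: safe
  5: safe

Answer: INVARIANT HOLDS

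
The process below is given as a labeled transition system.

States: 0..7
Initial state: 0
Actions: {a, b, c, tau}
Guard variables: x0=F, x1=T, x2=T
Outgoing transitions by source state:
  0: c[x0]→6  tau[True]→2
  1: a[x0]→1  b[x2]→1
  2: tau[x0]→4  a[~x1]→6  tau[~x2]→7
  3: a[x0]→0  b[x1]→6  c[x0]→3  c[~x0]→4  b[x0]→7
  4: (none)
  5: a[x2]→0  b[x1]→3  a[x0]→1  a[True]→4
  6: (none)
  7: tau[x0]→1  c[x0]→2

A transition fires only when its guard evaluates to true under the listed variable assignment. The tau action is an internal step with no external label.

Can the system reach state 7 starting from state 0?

After dropping false guards: 7 live edges.
depth 0: {0}
depth 1: {2}  total {0,2}
Reachable = {0,2}

Answer: UNREACHABLE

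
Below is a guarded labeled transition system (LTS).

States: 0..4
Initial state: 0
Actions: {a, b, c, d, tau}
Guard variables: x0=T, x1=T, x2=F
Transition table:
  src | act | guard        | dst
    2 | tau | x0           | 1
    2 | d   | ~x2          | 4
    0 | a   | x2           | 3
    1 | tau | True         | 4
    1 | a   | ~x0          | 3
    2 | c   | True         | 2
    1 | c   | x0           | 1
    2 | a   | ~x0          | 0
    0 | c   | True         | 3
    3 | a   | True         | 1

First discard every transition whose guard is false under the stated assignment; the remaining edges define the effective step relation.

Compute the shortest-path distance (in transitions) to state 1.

Breadth-first toward 1:
  Layer 0: {0}
  Layer 1: {3}
  Layer 2: {1}
depth(1)=2, e.g. c·a

Answer: 2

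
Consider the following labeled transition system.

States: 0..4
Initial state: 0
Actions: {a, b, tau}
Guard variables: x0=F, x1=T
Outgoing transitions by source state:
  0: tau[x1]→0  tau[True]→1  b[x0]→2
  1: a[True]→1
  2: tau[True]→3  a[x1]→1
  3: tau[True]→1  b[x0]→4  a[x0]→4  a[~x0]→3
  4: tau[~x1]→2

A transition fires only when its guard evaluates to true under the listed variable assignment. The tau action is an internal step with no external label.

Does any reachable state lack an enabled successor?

Answer: DEADLOCK-FREE

Analysis:
R = {0,1}
  0: tau→0  tau→1  [2 out]
  1: a→1  [1 out]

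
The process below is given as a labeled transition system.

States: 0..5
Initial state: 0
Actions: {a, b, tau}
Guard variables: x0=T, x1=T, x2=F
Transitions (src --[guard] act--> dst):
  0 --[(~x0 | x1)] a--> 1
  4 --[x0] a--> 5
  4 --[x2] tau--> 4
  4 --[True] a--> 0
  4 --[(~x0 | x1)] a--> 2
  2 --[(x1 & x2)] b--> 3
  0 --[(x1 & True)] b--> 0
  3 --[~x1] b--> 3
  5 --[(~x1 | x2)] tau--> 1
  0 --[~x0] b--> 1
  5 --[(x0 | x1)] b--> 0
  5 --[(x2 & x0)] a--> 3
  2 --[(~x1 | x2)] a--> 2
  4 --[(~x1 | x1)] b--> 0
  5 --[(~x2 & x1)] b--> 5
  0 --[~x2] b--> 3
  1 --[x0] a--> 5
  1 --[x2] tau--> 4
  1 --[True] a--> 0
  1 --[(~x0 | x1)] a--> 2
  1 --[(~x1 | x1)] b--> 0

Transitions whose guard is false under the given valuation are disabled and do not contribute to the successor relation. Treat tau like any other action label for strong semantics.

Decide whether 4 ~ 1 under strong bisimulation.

Answer: BISIMILAR

Trace:
Bisimulation quotient by refinement:
  round 0: {{0,1,2,3,4,5}}
  round 1: {{0,1,4},{2,3},{5}}
  round 2: {{0},{1,4},{2,3},{5}}
4 equivalence class(es) (converged in 3)
[4]={1,4}  [1]={1,4}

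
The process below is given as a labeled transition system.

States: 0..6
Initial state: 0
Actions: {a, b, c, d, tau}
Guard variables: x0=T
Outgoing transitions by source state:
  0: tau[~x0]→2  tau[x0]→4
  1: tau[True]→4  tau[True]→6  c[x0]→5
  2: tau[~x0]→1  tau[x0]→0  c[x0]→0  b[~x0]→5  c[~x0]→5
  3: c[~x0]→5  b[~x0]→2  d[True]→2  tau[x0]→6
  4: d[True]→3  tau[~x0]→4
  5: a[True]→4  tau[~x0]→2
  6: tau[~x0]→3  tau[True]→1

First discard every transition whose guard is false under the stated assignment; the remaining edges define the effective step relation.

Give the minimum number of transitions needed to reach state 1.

Layered search for 1:
  L0 = {0}
  L1 = {4}
  L2 = {3}
  L3 = {2,6}
  L4 = {1}
1 enters at depth 4; path tau·d·tau·tau

Answer: 4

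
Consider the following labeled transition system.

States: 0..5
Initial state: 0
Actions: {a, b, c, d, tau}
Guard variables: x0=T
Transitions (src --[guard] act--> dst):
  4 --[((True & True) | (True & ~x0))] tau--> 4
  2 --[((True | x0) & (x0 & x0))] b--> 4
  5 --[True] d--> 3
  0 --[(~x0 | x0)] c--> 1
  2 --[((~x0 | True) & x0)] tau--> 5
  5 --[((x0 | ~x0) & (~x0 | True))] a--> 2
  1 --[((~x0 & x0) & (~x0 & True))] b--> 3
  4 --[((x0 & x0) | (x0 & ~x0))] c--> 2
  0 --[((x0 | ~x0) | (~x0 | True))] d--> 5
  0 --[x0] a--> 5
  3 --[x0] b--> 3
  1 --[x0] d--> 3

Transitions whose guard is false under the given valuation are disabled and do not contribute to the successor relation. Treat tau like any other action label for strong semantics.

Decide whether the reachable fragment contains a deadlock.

Answer: DEADLOCK-FREE

Analysis:
Reachable = {0,1,2,3,4,5}
  0: a→5  c→1  d→5  [3 exit(s)]
  1: d→3  [1 exit(s)]
  2: b→4  tau→5  [2 exit(s)]
  3: b→3  [1 exit(s)]
  4: c→2  tau→4  [2 exit(s)]
  5: a→2  d→3  [2 exit(s)]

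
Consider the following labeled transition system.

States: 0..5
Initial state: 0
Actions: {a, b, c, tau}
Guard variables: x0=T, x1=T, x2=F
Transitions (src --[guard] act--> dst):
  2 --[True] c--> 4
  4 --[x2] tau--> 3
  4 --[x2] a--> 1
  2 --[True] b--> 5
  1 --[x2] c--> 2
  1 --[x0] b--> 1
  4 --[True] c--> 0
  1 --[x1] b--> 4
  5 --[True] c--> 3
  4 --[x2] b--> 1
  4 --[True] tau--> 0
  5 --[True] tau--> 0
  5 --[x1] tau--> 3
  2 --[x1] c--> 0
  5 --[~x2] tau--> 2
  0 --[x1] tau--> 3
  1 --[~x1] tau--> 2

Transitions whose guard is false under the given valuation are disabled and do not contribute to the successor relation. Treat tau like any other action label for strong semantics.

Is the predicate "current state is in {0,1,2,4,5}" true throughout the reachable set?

Answer: INVARIANT VIOLATED at state 3

Analysis:
Safe = {0,1,2,4,5}
R = {0,3}
  0: ok
  3: VIOLATES
reach 3 via tau — violates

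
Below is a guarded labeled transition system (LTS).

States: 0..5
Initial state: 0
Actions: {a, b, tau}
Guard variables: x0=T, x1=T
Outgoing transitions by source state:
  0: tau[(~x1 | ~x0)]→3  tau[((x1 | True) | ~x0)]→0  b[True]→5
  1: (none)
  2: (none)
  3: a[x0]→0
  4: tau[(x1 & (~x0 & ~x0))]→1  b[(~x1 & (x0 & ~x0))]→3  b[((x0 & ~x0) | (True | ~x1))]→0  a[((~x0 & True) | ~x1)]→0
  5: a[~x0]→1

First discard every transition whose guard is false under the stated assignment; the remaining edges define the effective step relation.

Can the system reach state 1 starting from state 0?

After dropping false guards: 4 live edges.
Layer 0: {0}
Layer 1: {5}  now seen {0,5}
Reach set: {0,5}

Answer: UNREACHABLE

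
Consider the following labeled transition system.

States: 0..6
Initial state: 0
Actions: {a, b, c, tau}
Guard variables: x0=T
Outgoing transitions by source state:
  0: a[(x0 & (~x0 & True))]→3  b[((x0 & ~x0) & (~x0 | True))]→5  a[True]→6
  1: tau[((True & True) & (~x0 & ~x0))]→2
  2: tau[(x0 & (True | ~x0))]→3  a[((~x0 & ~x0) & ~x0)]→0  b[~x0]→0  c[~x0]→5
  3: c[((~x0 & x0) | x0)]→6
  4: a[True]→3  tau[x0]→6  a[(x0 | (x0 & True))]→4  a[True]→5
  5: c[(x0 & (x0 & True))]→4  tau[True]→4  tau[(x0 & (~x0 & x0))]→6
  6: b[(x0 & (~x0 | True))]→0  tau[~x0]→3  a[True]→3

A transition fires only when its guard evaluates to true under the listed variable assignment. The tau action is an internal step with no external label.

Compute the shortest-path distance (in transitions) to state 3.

Answer: 2

Working:
Layered search for 3:
  L0 = {0}
  L1 = {6}
  L2 = {3}
first hit 3 at d=2 via a·a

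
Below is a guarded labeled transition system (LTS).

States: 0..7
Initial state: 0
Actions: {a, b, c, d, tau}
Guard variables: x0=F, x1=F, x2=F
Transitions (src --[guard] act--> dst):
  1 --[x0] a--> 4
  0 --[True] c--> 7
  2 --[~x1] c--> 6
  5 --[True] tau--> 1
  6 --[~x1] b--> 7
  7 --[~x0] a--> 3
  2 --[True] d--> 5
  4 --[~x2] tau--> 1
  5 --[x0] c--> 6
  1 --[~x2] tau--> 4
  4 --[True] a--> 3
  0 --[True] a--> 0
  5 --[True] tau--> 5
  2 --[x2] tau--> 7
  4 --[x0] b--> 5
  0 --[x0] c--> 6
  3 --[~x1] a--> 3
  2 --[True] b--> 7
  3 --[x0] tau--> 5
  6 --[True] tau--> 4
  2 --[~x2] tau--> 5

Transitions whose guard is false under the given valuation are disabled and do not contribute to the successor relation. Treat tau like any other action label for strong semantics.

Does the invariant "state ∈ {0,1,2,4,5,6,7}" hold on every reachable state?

Answer: INVARIANT VIOLATED at state 3

Working:
Allowed set {0,1,2,4,5,6,7}
Reachable = {0,3,7}
  0: ✓
  3: ✗ unsafe
  7: ✓
reach 3 via c·a — violates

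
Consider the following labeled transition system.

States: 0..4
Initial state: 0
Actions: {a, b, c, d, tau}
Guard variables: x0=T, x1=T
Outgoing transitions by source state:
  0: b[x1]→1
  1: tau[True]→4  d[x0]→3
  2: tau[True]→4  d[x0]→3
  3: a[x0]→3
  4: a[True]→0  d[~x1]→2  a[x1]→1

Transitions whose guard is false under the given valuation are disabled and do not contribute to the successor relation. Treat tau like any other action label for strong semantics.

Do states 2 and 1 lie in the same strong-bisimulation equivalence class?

Bisimulation quotient by refinement:
  round 0: {{0,1,2,3,4}}
  round 1: {{0},{1,2},{3,4}}
  round 2: {{0},{1,2},{3},{4}}
Fixed point at round 3; 4 class(es).
[2]={1,2}  [1]={1,2}

Answer: BISIMILAR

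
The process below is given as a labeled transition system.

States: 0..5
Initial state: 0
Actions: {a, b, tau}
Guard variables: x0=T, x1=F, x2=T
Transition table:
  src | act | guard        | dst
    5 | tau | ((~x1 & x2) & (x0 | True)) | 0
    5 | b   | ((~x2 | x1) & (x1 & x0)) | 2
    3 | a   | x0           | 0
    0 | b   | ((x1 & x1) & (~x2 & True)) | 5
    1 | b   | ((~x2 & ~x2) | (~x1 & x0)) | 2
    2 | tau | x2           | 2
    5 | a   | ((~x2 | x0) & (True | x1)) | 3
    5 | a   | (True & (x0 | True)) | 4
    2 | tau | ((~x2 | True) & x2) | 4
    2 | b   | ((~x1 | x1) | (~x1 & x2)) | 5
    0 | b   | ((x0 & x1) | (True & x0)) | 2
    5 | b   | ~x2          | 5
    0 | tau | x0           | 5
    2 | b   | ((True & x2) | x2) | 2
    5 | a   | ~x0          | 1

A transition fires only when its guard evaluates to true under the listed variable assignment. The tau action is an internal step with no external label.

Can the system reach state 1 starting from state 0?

Answer: UNREACHABLE

Analysis:
11 transition(s) survive guard evaluation.
L0 = {0}
L1 = {2,5}  now seen {0,2,5}
L2 = {3,4}  now seen {0,2,3,4,5}
R = {0,2,3,4,5}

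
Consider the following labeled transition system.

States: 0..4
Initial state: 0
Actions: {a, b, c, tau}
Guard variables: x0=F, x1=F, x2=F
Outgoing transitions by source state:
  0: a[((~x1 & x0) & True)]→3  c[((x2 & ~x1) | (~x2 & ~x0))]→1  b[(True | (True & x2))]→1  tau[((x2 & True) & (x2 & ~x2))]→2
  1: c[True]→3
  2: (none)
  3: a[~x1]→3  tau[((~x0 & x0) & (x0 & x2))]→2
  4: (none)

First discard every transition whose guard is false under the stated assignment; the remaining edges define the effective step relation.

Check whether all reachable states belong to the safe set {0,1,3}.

Allowed set {0,1,3}
Reach set: {0,1,3}
  0: ✓
  1: ✓
  3: ✓

Answer: INVARIANT HOLDS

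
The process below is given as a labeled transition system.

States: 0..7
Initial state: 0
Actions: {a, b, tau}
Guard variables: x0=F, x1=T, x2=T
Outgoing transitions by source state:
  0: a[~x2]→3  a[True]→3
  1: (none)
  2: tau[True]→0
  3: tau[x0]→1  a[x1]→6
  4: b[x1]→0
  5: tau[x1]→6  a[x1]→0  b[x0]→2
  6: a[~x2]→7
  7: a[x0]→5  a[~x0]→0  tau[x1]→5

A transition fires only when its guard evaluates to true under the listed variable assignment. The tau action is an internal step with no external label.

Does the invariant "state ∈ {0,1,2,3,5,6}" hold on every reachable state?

Answer: INVARIANT HOLDS

Working:
Inv-set: {0,1,2,3,5,6}
R = {0,3,6}
  0: safe
  3: safe
  6: safe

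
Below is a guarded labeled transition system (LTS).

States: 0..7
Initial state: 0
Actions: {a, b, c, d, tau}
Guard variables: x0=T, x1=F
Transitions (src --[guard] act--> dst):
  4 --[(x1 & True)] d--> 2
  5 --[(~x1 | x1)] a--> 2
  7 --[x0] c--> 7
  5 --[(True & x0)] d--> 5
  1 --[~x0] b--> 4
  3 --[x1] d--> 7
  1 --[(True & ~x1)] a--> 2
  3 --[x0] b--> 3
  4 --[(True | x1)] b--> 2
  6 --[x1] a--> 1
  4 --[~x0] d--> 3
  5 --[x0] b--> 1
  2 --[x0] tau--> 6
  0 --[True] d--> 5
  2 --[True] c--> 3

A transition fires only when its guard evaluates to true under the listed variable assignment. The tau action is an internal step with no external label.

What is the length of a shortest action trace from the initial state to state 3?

BFS to 3:
  L0 = {0}
  L1 = {5}
  L2 = {1,2}
  L3 = {3,6}
depth(3)=3, e.g. d·a·c

Answer: 3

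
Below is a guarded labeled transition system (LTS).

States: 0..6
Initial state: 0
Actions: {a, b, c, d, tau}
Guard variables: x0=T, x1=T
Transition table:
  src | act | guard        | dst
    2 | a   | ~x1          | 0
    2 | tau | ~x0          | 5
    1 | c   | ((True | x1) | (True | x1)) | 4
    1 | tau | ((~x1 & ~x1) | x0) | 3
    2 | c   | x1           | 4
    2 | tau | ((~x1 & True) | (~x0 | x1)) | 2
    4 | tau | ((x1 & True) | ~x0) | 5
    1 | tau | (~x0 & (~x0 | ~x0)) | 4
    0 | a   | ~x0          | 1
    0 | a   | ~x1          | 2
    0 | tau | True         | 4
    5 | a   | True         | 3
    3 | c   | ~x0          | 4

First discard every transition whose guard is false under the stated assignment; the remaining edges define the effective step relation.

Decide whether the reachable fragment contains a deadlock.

R = {0,3,4,5}
  0: tau→4  [1 out]
  3: ∅  [no exit]
  4: tau→5  [1 out]
  5: a→3  [1 out]
trace reaching 3: tau·tau·a

Answer: DEADLOCK at state 3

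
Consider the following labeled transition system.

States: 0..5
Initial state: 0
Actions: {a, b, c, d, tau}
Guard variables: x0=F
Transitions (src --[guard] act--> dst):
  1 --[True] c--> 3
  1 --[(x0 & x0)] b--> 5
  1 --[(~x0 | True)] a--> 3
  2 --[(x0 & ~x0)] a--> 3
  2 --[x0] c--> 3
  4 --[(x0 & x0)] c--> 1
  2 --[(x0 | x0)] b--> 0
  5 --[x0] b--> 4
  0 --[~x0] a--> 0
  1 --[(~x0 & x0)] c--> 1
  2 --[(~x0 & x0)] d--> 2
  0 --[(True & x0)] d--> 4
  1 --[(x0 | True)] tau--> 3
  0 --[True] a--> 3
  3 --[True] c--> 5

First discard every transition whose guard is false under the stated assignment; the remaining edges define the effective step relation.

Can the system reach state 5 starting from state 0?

6 transition(s) survive guard evaluation.
Layer 0: {0}
Layer 1: {3}  total {0,3}
Layer 2: {5}  total {0,3,5}
Reachable = {0,3,5}
Path to 5: a·c

Answer: REACHABLE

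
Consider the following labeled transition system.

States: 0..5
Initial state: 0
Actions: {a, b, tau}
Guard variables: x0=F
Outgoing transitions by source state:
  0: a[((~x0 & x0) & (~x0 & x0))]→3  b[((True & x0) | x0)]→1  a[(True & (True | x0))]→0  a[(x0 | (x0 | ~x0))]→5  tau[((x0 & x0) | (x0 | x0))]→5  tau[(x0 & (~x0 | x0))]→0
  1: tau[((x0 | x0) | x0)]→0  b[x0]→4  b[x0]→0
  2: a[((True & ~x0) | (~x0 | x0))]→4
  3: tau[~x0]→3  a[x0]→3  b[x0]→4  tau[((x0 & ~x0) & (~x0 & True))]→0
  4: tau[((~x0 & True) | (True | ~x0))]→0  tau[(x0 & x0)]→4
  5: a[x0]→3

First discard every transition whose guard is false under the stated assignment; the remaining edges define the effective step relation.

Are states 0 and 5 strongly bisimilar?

Compute ~ classes (split until stable):
  π0 = {{0,1,2,3,4,5}}
  π1 = {{0,2},{1,5},{3,4}}
  π2 = {{0},{1,5},{2},{3},{4}}
Fixed point at round 3; 5 class(es).
[0]={0}  [5]={1,5}

Answer: NOT BISIMILAR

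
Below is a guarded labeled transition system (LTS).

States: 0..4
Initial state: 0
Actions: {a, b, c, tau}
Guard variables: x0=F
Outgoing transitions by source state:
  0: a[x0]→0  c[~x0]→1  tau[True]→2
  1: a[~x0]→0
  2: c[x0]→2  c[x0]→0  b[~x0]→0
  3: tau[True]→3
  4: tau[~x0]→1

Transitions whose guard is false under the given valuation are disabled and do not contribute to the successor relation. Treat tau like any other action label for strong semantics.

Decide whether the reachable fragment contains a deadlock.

Answer: DEADLOCK-FREE

Trace:
R = {0,1,2}
  0: c→1  tau→2  [2 exit(s)]
  1: a→0  [1 exit(s)]
  2: b→0  [1 exit(s)]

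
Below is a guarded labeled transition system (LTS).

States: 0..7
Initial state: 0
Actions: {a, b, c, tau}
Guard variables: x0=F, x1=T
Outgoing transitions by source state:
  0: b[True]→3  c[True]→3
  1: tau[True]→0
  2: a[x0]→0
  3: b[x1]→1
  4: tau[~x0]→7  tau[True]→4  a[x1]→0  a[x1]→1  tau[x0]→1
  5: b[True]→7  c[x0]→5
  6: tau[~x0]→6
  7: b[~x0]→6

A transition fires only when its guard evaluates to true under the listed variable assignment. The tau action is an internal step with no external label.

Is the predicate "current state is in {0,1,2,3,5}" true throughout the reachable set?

Answer: INVARIANT HOLDS

Working:
Inv-set: {0,1,2,3,5}
R = {0,1,3}
  0: ✓
  1: ✓
  3: ✓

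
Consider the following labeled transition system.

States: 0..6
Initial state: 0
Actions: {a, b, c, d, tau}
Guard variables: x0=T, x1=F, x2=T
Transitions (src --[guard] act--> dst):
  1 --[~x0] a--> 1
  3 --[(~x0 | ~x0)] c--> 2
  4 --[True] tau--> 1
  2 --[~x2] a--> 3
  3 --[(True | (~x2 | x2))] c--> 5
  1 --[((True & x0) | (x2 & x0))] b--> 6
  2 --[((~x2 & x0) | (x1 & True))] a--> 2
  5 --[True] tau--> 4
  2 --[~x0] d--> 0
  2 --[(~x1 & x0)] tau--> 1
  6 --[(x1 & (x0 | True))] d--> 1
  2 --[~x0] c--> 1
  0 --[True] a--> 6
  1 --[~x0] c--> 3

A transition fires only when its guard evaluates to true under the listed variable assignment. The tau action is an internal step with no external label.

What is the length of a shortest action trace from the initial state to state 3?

Answer: UNREACHABLE

Trace:
Breadth-first toward 3:
  Layer 0: {0}
  Layer 1: {6}
3 never appears.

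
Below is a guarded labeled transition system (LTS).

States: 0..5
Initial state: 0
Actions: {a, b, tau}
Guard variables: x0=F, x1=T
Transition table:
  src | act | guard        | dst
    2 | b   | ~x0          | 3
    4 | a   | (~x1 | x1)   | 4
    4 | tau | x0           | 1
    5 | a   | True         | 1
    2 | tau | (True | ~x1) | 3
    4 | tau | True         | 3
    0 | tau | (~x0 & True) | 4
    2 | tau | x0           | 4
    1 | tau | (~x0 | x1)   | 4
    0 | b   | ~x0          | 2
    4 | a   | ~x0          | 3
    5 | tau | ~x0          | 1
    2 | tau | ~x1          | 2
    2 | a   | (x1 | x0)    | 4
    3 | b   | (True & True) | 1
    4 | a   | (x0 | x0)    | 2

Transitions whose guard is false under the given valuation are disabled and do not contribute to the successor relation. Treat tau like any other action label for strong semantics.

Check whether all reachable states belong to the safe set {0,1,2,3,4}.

Inv-set: {0,1,2,3,4}
Reachable = {0,1,2,3,4}
  0: safe
  1: safe
  2: safe
  3: safe
  4: safe

Answer: INVARIANT HOLDS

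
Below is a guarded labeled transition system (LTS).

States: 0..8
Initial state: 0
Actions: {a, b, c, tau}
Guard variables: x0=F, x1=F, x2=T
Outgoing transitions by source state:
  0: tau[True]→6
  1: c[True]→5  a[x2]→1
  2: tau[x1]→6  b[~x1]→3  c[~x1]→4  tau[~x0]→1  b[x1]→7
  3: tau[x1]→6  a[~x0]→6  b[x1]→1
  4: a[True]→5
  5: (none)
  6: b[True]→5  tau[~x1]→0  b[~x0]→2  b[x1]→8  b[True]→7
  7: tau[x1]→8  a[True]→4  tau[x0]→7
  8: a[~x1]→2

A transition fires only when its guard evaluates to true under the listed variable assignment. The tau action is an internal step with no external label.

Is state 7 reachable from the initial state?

Answer: REACHABLE

Analysis:
Guard filter leaves 14 enabled edge(s).
Layer 0: {0}
Layer 1: {6}  cumulative {0,6}
Layer 2: {2,5,7}  cumulative {0,2,5,6,7}
Layer 3: {1,3,4}  cumulative {0,1,2,3,4,5,6,7}
R = {0,1,2,3,4,5,6,7}
witness 7: tau·b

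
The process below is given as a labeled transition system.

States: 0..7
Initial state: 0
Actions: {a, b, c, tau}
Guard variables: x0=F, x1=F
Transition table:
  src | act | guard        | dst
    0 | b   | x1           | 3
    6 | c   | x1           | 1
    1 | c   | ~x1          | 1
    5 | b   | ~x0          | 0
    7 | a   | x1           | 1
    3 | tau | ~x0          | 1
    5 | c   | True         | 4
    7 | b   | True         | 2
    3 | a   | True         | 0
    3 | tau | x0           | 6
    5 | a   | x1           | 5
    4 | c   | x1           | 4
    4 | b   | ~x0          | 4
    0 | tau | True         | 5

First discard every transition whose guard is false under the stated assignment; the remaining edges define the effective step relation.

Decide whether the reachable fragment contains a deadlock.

Answer: DEADLOCK-FREE

Trace:
Reachable = {0,4,5}
  0: tau→5  [1 exit(s)]
  4: b→4  [1 exit(s)]
  5: b→0  c→4  [2 exit(s)]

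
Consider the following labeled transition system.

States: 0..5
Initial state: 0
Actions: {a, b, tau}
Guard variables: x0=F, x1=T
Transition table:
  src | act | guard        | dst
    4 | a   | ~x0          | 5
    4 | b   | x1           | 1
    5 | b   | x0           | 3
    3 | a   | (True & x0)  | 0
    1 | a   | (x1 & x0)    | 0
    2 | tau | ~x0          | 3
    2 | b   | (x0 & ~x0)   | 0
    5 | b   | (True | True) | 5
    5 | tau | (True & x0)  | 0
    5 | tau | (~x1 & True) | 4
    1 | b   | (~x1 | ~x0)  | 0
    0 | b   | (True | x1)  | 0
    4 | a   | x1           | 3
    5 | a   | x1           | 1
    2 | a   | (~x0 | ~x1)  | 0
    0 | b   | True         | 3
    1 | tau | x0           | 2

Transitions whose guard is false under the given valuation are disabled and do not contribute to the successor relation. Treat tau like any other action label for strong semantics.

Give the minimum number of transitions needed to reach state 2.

BFS to 2:
  depth 0: {0}
  depth 1: {3}
2 never appears.

Answer: UNREACHABLE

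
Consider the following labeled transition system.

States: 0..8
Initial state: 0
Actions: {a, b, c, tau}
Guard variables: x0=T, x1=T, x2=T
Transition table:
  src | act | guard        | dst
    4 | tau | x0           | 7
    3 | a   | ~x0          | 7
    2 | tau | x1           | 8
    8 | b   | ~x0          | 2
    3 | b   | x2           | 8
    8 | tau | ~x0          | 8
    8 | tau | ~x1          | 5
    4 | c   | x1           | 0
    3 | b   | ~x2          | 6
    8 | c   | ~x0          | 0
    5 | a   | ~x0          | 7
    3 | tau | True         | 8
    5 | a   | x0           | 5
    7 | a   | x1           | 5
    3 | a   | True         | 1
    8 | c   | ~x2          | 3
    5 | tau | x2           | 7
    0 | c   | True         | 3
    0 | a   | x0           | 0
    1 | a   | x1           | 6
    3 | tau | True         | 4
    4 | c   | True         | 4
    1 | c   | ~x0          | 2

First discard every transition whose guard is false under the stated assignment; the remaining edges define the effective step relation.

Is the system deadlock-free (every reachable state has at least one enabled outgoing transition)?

Reach set: {0,1,3,4,5,6,7,8}
  0: a→0  c→3  [deg 2]
  1: a→6  [deg 1]
  3: a→1  b→8  tau→4  tau→8  [deg 4]
  4: c→0  c→4  tau→7  [deg 3]
  5: a→5  tau→7  [deg 2]
  6: ∅  [no exit]
  7: a→5  [deg 1]
  8: ∅  [no exit]
witness 6: c·a·a

Answer: DEADLOCK at state 6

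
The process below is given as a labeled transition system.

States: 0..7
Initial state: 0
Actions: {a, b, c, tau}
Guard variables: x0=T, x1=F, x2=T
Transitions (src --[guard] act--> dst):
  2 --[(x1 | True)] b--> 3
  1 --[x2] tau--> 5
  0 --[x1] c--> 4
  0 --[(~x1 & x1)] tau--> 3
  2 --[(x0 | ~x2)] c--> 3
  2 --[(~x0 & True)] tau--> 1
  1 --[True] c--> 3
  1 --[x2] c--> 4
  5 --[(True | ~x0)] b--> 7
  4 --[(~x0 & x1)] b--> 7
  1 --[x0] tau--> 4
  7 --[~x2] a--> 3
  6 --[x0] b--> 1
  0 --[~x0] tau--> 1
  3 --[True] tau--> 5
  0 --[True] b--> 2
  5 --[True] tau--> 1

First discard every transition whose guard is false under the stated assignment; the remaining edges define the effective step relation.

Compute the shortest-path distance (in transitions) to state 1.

Breadth-first toward 1:
  Layer 0: {0}
  Layer 1: {2}
  Layer 2: {3}
  Layer 3: {5}
  Layer 4: {1,7}
depth(1)=4, e.g. b·b·tau·tau

Answer: 4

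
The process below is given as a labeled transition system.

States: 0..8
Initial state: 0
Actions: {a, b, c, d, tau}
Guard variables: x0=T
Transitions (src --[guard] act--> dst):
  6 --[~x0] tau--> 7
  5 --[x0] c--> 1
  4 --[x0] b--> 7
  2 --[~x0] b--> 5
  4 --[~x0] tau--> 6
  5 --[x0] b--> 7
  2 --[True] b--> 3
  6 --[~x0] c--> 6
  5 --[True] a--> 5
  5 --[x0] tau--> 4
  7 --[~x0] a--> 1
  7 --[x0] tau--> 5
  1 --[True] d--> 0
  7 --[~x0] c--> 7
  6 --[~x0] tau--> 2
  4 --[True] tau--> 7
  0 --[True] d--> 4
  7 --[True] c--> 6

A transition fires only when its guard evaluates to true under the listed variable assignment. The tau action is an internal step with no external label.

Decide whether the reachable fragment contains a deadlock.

Answer: DEADLOCK at state 6

Working:
Reach set: {0,1,4,5,6,7}
  0: d→4  [1 out]
  1: d→0  [1 out]
  4: b→7  tau→7  [2 out]
  5: a→5  b→7  c→1  tau→4  [4 out]
  6: ∅  [STUCK]
  7: c→6  tau→5  [2 out]
trace reaching 6: d·b·c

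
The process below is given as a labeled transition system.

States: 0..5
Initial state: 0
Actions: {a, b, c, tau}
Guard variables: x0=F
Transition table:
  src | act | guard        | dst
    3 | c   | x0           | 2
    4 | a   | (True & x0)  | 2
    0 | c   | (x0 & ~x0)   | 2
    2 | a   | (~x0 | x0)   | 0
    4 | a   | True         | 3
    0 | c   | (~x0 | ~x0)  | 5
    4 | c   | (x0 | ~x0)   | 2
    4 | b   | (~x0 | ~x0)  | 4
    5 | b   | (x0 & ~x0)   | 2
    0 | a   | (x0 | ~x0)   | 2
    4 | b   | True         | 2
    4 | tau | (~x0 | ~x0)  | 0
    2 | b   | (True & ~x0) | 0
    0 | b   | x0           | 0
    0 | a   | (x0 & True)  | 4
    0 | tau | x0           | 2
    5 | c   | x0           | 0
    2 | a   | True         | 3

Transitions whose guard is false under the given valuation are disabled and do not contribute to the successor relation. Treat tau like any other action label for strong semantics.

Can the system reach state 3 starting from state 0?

Answer: REACHABLE

Working:
10 transition(s) survive guard evaluation.
Layer 0: {0}
Layer 1: {2,5}  cumulative {0,2,5}
Layer 2: {3}  cumulative {0,2,3,5}
Reach set: {0,2,3,5}
witness 3: a·a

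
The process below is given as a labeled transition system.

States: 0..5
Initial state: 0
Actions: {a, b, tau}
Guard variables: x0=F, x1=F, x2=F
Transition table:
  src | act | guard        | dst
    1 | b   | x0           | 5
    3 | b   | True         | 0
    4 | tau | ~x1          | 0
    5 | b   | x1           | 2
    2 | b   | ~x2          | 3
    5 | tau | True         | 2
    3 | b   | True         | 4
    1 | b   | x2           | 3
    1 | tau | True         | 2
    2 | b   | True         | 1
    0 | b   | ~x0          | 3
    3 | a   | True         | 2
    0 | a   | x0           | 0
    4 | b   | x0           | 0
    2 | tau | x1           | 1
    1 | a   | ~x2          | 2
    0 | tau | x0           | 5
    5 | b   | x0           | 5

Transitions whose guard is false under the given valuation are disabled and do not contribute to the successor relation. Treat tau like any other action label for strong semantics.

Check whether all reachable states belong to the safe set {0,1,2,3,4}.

Safe = {0,1,2,3,4}
Reach set: {0,1,2,3,4}
  0: safe
  1: safe
  2: safe
  3: safe
  4: safe

Answer: INVARIANT HOLDS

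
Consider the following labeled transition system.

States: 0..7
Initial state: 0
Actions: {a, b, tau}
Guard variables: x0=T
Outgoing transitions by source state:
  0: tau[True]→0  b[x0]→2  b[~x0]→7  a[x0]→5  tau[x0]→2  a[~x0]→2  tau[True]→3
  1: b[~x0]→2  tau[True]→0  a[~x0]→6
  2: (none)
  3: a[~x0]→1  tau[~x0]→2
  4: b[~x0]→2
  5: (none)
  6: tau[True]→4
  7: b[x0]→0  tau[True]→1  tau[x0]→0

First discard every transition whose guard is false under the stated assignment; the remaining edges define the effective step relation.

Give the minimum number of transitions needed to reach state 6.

Breadth-first toward 6:
  Layer 0: {0}
  Layer 1: {2,3,5}
6 never appears.

Answer: UNREACHABLE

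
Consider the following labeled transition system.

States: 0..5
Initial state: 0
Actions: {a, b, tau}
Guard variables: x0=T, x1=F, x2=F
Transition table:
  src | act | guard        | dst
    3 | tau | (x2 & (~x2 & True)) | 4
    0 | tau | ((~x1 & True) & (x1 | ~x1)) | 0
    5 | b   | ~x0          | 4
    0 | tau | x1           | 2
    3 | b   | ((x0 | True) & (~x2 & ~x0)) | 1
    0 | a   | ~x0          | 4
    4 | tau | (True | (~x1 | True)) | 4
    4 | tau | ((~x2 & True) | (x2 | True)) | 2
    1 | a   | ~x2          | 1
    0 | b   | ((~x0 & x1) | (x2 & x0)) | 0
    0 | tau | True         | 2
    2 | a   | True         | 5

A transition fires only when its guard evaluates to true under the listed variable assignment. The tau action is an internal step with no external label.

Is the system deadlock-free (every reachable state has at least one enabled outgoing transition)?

Answer: DEADLOCK at state 5

Analysis:
Reach set: {0,2,5}
  0: tau→0  tau→2  [deg 2]
  2: a→5  [deg 1]
  5: ∅  [STUCK]
witness 5: tau·a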